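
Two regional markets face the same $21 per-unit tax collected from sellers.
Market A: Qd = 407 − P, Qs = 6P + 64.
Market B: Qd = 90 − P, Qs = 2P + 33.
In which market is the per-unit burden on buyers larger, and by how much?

Market A, by $4.

Market A: pre-tax P* = $49, Q* = 358; post-tax Q = 340; per-unit burden on buyers = $18.
Market B: pre-tax P* = $19, Q* = 71; post-tax Q = 57; per-unit burden on buyers = $14.
Difference: $18 vs $14 → market A is larger by $4.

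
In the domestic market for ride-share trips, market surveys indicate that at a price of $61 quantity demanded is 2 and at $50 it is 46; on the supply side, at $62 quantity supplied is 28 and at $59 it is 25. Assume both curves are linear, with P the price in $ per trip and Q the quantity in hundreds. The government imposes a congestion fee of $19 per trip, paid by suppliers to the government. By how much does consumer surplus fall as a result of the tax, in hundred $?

Consumer surplus falls by $54.72 hundred.

Demand slope: (46 − 2)/(50 − 61) = -4, so Qd = 246 − 4P.
Supply slope: (25 − 28)/(59 − 62) = 1, so Qs = P − 34.
Before the tax: set 246 − 4P = P − 34 → P* = $56, Q* = 22.
With the tax collected from suppliers, supply shifts: Qs = (P − 19) − 34.
Solving gives Q = 6.8 with buyers paying $59.8 and suppliers receiving $40.8 (the $19 wedge).
ΔCS is the trapezoid between Q = 6.8 and Q = 22 of height $3.8: ½ · (22 + 6.8) · 3.8 = $54.72.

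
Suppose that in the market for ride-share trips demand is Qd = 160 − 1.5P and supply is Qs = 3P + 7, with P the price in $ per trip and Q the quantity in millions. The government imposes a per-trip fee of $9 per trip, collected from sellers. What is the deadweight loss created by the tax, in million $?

Without the tax, 160 − 1.5P = 3P + 7 gives 4.5P = 153, so P* = $34 and Q* = 109.
With the tax collected from sellers, supply shifts: Qs = 3(P − 9) + 7.
New equilibrium: consumers pay $40, sellers receive $31, Q = 100. (Wedge: Pb − Ps = 9.)
Quantity falls by |ΔQ| = |109 − 100| = 9.
DWL = ½ · t · |ΔQ| = ½ · 9 · 9 = $40.5.

Deadweight loss = $40.5 million.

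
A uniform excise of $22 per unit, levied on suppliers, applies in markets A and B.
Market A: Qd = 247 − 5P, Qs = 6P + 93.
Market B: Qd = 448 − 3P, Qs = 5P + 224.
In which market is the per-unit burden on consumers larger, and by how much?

Market A: pre-tax P* = $14, Q* = 177; post-tax Q = 117; per-unit burden on consumers = $12.
Market B: pre-tax P* = $28, Q* = 364; post-tax Q = 322.75; per-unit burden on consumers = $13.75.
Difference: $12 vs $13.75 → market B is larger by $1.75.

Market B, by $1.75.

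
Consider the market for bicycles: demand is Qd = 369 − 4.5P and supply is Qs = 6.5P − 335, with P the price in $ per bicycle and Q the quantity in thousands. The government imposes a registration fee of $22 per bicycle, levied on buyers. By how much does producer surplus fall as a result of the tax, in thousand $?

Before the tax: set 369 − 4.5P = 6.5P − 335 → P* = $64, Q* = 81.
With the tax collected from buyers, demand (in seller-price terms) shifts: Qd = 369 − 4.5(P + 22).
Solving gives Q = 22.5 with buyers paying $77 and sellers receiving $55 (the $22 wedge).
ΔPS is the trapezoid between Q = 22.5 and Q = 81 of height $9: ½ · (81 + 22.5) · 9 = $465.75.

Producer surplus falls by $465.75 thousand.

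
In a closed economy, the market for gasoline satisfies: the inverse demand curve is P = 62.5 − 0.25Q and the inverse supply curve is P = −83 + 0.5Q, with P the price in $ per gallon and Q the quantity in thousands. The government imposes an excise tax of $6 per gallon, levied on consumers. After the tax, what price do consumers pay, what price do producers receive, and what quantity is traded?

Inverting to Q(P) form: Qd = 250 − 4P; Qs = 2P + 166.
Without the tax, 250 − 4P = 2P + 166 gives 6P = 84, so P* = $14 and Q* = 194.
With the tax collected from consumers, demand (in seller-price terms) shifts: Qd = 250 − 4(P + 6).
Solving gives Q = 186 with consumers paying $16 and producers receiving $10 (the $6 wedge).
The less price-elastic side of the market bears the larger share of a per-unit tax.

Consumers pay $16; producers receive $10; quantity = 186.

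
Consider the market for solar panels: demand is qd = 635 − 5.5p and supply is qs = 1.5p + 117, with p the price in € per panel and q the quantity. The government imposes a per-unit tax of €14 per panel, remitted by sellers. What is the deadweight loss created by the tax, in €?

Deadweight loss = €115.5.

Without the tax, 635 − 5.5p = 1.5p + 117 gives 7p = 518, so p* = €74 and q* = 228.
With the tax collected from sellers, supply shifts: qs = 1.5(p − 14) + 117.
Solving gives q = 211.5 with consumers paying €77 and sellers receiving €63 (the €14 wedge).
Quantity falls by |ΔQ| = |228 − 211.5| = 16.5.
DWL = ½ · t · |ΔQ| = ½ · 14 · 16.5 = €115.5.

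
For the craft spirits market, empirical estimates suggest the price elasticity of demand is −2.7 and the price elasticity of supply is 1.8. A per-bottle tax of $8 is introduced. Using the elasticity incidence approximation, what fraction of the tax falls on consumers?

Incidence ratio: consumers' share ≈ εs / (εs + |εd|) = 1.8 / (1.8 + 2.7) = 0.4.
Supply is the less elastic side, so consumers bear the smaller share.

Consumers' share ≈ 0.4.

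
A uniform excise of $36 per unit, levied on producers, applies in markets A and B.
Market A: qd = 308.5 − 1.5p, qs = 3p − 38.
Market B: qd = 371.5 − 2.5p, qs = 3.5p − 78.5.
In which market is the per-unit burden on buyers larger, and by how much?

Market A: pre-tax p* = $77, q* = 193; post-tax q = 157; per-unit burden on buyers = $24.
Market B: pre-tax p* = $75, q* = 184; post-tax q = 131.5; per-unit burden on buyers = $21.
Difference: $24 vs $21 → market A is larger by $3.

Market A, by $3.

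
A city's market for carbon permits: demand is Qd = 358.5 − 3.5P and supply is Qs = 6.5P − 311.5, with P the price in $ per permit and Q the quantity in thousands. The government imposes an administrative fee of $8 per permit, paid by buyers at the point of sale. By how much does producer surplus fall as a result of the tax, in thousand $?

Producer surplus falls by $321.72 thousand.

Without the tax, 358.5 − 3.5P = 6.5P − 311.5 gives 10P = 670, so P* = $67 and Q* = 124.
With the tax collected from buyers, demand (in seller-price terms) shifts: Qd = 358.5 − 3.5(P + 8).
New equilibrium: buyers pay $72.2, suppliers receive $64.2, Q = 105.8. (Wedge: Pb − Ps = 8.)
ΔPS is the trapezoid between Q = 105.8 and Q = 124 of height $2.8: ½ · (124 + 105.8) · 2.8 = $321.72.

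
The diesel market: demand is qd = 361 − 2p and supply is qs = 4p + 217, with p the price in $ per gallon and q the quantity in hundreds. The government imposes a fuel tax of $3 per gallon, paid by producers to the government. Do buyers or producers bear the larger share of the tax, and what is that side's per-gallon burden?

Without the tax, 361 − 2p = 4p + 217 gives 6p = 144, so p* = $24 and q* = 313.
With the tax collected from producers, supply shifts: qs = 4(p − 3) + 217.
Solving gives q = 309 with buyers paying $26 and producers receiving $23 (the $3 wedge).
Per-gallon burden: buyers $2, producers $1.
Buyers take the larger share because demand is less price-elastic here (demand slope 2 vs supply slope 4).

Buyers bear the larger share: $2 per gallon.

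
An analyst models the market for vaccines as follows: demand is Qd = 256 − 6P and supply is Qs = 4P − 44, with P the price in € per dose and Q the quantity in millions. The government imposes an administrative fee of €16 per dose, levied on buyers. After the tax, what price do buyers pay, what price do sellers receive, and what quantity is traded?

Buyers pay €36.4; sellers receive €20.4; quantity = 37.6.

Without the tax, 256 − 6P = 4P − 44 gives 10P = 300, so P* = €30 and Q* = 76.
With the tax collected from buyers, demand (in seller-price terms) shifts: Qd = 256 − 6(P + 16).
Solving gives Q = 37.6 with buyers paying €36.4 and sellers receiving €20.4 (the €16 wedge).
The less price-elastic side of the market bears the larger share of a per-unit tax.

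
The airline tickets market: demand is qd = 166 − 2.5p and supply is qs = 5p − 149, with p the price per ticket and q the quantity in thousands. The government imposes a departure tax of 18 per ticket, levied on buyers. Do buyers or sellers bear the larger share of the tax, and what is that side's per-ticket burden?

Buyers bear the larger share: 12 per ticket.

Without the tax, 166 − 2.5p = 5p − 149 gives 7.5p = 315, so p* = 42 and q* = 61.
With the tax collected from buyers, demand (in seller-price terms) shifts: qd = 166 − 2.5(p + 18).
Solving gives q = 31 with buyers paying 54 and sellers receiving 36 (the 18 wedge).
Per-ticket burden: buyers 12, sellers 6.
Buyers take the larger share because demand is less price-elastic here (demand slope 2.5 vs supply slope 5).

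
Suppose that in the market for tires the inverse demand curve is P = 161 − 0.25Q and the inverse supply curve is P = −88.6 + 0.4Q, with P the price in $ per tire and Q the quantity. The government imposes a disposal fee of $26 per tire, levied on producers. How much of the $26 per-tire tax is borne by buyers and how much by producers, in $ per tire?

Buyers bear $10 per tire; producers bear $16 per tire.

Inverting to Q(P) form: Qd = 644 − 4P; Qs = 2.5P + 221.5.
Without the tax, 644 − 4P = 2.5P + 221.5 gives 6.5P = 422.5, so P* = $65 and Q* = 384.
With the tax collected from producers, supply shifts: Qs = 2.5(P − 26) + 221.5.
New equilibrium: buyers pay $75, producers receive $49, Q = 344. (Wedge: Pb − Ps = 26.)
Burden on buyers: $10; on producers: $16. (They sum to $26.)
The less price-elastic side of the market bears the larger share of a per-unit tax.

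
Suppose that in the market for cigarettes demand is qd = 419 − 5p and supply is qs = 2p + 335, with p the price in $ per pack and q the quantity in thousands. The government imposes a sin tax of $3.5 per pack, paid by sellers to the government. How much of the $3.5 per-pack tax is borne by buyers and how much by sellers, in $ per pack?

Buyers bear $1 per pack; sellers bear $2.5 per pack.

Without the tax, 419 − 5p = 2p + 335 gives 7p = 84, so p* = $12 and q* = 359.
With the tax collected from sellers, supply shifts: qs = 2(p − 3.5) + 335.
Solving gives q = 354 with buyers paying $13 and sellers receiving $9.5 (the $3.5 wedge).
Burden on buyers: $1; on sellers: $2.5. (They sum to $3.5.)
The less price-elastic side of the market bears the larger share of a per-unit tax.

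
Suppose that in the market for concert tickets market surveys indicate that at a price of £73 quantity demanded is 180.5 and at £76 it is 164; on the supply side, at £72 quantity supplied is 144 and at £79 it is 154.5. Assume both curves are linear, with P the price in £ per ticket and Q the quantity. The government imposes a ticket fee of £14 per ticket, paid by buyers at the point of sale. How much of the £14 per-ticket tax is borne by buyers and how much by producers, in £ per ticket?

Buyers bear £3 per ticket; producers bear £11 per ticket.

Demand slope: (164 − 180.5)/(76 − 73) = -5.5, so Qd = 582 − 5.5P.
Supply slope: (154.5 − 144)/(79 − 72) = 1.5, so Qs = 1.5P + 36.
Before the tax: set 582 − 5.5P = 1.5P + 36 → P* = £78, Q* = 153.
With the tax collected from buyers, demand (in seller-price terms) shifts: Qd = 582 − 5.5(P + 14).
New equilibrium: buyers pay £81, producers receive £67, Q = 136.5. (Wedge: Pb − Ps = 14.)
Burden on buyers: £3; on producers: £11. (They sum to £14.)
The less price-elastic side of the market bears the larger share of a per-unit tax.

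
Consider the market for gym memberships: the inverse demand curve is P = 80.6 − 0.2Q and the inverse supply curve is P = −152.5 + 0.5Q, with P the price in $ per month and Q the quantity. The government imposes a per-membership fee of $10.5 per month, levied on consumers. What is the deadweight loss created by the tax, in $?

Inverting to Q(P) form: Qd = 403 − 5P; Qs = 2P + 305.
Without the tax, 403 − 5P = 2P + 305 gives 7P = 98, so P* = $14 and Q* = 333.
With the tax collected from consumers, demand (in seller-price terms) shifts: Qd = 403 − 5(P + 10.5).
New equilibrium: consumers pay $17, producers receive $6.5, Q = 318. (Wedge: Pb − Ps = 10.5.)
Quantity falls by |ΔQ| = |333 − 318| = 15.
DWL = ½ · t · |ΔQ| = ½ · 10.5 · 15 = $78.75.

Deadweight loss = $78.75.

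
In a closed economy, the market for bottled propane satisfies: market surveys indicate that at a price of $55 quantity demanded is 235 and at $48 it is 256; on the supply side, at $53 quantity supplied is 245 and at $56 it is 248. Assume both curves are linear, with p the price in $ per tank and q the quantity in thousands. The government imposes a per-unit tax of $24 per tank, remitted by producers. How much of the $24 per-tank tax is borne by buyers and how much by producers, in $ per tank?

Buyers bear $6 per tank; producers bear $18 per tank.

Demand slope: (256 − 235)/(48 − 55) = -3, so qd = 400 − 3p.
Supply slope: (248 − 245)/(56 − 53) = 1, so qs = p + 192.
Before the tax: set 400 − 3p = p + 192 → p* = $52, q* = 244.
With the tax collected from producers, supply shifts: qs = (p − 24) + 192.
Solving gives q = 226 with buyers paying $58 and producers receiving $34 (the $24 wedge).
Burden on buyers: $6; on producers: $18. (They sum to $24.)
The less price-elastic side of the market bears the larger share of a per-unit tax.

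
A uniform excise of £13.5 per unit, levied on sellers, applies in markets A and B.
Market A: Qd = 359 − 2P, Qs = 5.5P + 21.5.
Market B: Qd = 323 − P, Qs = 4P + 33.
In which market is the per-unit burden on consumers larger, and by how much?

Market A: pre-tax P* = £45, Q* = 269; post-tax Q = 249.2; per-unit burden on consumers = £9.9.
Market B: pre-tax P* = £58, Q* = 265; post-tax Q = 254.2; per-unit burden on consumers = £10.8.
Difference: £9.9 vs £10.8 → market B is larger by £0.9.

Market B, by £0.9.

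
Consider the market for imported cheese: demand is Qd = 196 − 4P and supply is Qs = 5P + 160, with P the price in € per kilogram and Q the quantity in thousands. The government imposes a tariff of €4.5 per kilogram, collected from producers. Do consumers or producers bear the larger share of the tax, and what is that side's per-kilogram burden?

Without the tax, 196 − 4P = 5P + 160 gives 9P = 36, so P* = €4 and Q* = 180.
With the tax collected from producers, supply shifts: Qs = 5(P − 4.5) + 160.
New equilibrium: consumers pay €6.5, producers receive €2, Q = 170. (Wedge: Pb − Ps = 4.5.)
Per-kilogram burden: consumers €2.5, producers €2.
Consumers take the larger share because demand is less price-elastic here (demand slope 4 vs supply slope 5).
The less price-elastic side of the market bears the larger share of a per-unit tax.

Consumers bear the larger share: €2.5 per kilogram.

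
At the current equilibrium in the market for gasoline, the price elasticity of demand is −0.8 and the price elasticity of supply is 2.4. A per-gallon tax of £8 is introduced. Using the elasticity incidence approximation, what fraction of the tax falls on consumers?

Consumers' share ≈ 0.75.

Incidence ratio: consumers' share ≈ εs / (εs + |εd|) = 2.4 / (2.4 + 0.8) = 0.75.
Supply is the more elastic side, so consumers bear the larger share.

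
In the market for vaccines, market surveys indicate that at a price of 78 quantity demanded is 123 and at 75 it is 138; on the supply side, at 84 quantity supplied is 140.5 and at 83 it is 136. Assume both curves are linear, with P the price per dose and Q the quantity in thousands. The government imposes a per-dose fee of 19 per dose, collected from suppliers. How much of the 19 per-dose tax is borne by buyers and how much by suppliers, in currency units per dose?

Buyers bear 9 per dose; suppliers bear 10 per dose.

Demand slope: (138 − 123)/(75 − 78) = -5, so Qd = 513 − 5P.
Supply slope: (136 − 140.5)/(83 − 84) = 4.5, so Qs = 4.5P − 237.5.
Without the tax, 513 − 5P = 4.5P − 237.5 gives 9.5P = 750.5, so P* = 79 and Q* = 118.
With the tax collected from suppliers, supply shifts: Qs = 4.5(P − 19) − 237.5.
Solving gives Q = 73 with buyers paying 88 and suppliers receiving 69 (the 19 wedge).
Burden on buyers: 9; on suppliers: 10. (They sum to 19.)
The less price-elastic side of the market bears the larger share of a per-unit tax.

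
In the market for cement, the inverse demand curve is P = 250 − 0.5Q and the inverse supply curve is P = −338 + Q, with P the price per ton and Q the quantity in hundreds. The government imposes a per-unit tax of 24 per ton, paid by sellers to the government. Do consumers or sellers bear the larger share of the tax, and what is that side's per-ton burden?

Inverting to Q(P) form: Qd = 500 − 2P; Qs = P + 338.
Without the tax, 500 − 2P = P + 338 gives 3P = 162, so P* = 54 and Q* = 392.
With the tax collected from sellers, supply shifts: Qs = (P − 24) + 338.
Solving gives Q = 376 with consumers paying 62 and sellers receiving 38 (the 24 wedge).
Per-ton burden: consumers 8, sellers 16.
Sellers take the larger share because supply is less price-elastic here (demand slope 2 vs supply slope 1).

Sellers bear the larger share: 16 per ton.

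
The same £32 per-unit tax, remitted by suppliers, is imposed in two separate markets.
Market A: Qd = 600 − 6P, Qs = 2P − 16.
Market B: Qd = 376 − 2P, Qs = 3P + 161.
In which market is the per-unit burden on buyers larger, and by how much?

Market B, by £11.2.

Market A: pre-tax P* = £77, Q* = 138; post-tax Q = 90; per-unit burden on buyers = £8.
Market B: pre-tax P* = £43, Q* = 290; post-tax Q = 251.6; per-unit burden on buyers = £19.2.
Difference: £8 vs £19.2 → market B is larger by £11.2.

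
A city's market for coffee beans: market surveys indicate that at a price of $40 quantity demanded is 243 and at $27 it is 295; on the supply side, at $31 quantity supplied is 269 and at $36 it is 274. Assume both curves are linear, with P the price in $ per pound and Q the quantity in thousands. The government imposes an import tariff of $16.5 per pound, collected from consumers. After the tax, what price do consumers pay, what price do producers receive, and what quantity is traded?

Consumers pay $36.3; producers receive $19.8; quantity = 257.8.

Demand slope: (295 − 243)/(27 − 40) = -4, so Qd = 403 − 4P.
Supply slope: (274 − 269)/(36 − 31) = 1, so Qs = P + 238.
Without the tax, 403 − 4P = P + 238 gives 5P = 165, so P* = $33 and Q* = 271.
With the tax collected from consumers, demand (in seller-price terms) shifts: Qd = 403 − 4(P + 16.5).
New equilibrium: consumers pay $36.3, producers receive $19.8, Q = 257.8. (Wedge: Pb − Ps = 16.5.)
The less price-elastic side of the market bears the larger share of a per-unit tax.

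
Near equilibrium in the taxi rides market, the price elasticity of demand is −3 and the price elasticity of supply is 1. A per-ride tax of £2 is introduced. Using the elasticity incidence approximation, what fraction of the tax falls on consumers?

Consumers' share ≈ 0.25.

Incidence ratio: consumers' share ≈ εs / (εs + |εd|) = 1 / (1 + 3) = 0.25.
Supply is the less elastic side, so consumers bear the smaller share.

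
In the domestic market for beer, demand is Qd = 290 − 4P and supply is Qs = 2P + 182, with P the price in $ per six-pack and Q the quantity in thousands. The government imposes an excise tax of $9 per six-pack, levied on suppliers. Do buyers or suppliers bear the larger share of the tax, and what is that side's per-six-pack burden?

Suppliers bear the larger share: $6 per six-pack.

Without the tax, 290 − 4P = 2P + 182 gives 6P = 108, so P* = $18 and Q* = 218.
With the tax collected from suppliers, supply shifts: Qs = 2(P − 9) + 182.
Solving gives Q = 206 with buyers paying $21 and suppliers receiving $12 (the $9 wedge).
Per-six-pack burden: buyers $3, suppliers $6.
Suppliers take the larger share because supply is less price-elastic here (demand slope 4 vs supply slope 2).
The less price-elastic side of the market bears the larger share of a per-unit tax.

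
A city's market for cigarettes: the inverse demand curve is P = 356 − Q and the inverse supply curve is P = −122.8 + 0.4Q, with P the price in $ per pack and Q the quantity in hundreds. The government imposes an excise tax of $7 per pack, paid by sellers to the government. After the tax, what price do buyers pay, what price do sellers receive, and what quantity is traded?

Rewrite in direct form: Qd = 356 − P and Qs = 2.5P + 307.
Without the tax, 356 − P = 2.5P + 307 gives 3.5P = 49, so P* = $14 and Q* = 342.
With the tax collected from sellers, supply shifts: Qs = 2.5(P − 7) + 307.
New equilibrium: buyers pay $19, sellers receive $12, Q = 337. (Wedge: Pb − Ps = 7.)

Buyers pay $19; sellers receive $12; quantity = 337.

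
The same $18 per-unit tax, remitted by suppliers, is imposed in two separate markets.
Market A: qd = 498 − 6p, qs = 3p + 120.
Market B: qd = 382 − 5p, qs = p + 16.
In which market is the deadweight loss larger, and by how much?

Market A, by $189.

Market A: pre-tax p* = $42, q* = 246; post-tax q = 210; deadweight loss = $324.
Market B: pre-tax p* = $61, q* = 77; post-tax q = 62; deadweight loss = $135.
Difference: $324 vs $135 → market A is larger by $189.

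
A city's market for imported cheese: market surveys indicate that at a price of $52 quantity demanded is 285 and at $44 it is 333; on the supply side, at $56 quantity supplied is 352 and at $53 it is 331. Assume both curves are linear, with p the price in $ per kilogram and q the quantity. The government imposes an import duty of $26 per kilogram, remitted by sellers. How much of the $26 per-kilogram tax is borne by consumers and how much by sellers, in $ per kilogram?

Demand slope: (333 − 285)/(44 − 52) = -6, so qd = 597 − 6p.
Supply slope: (331 − 352)/(53 − 56) = 7, so qs = 7p − 40.
Before the tax: set 597 − 6p = 7p − 40 → p* = $49, q* = 303.
With the tax collected from sellers, supply shifts: qs = 7(p − 26) − 40.
New equilibrium: consumers pay $63, sellers receive $37, q = 219. (Wedge: pb − ps = 26.)
Burden on consumers: $14; on sellers: $12. (They sum to $26.)

Consumers bear $14 per kilogram; sellers bear $12 per kilogram.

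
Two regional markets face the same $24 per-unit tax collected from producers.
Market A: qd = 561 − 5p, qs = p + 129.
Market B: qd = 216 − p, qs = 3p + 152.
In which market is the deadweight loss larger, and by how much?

Market A: pre-tax p* = $72, q* = 201; post-tax q = 181; deadweight loss = $240.
Market B: pre-tax p* = $16, q* = 200; post-tax q = 182; deadweight loss = $216.
Difference: $240 vs $216 → market A is larger by $24.

Market A, by $24.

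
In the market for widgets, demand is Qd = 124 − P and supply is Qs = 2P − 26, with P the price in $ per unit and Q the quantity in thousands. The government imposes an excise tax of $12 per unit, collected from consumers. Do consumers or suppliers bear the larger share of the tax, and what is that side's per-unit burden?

Without the tax, 124 − P = 2P − 26 gives 3P = 150, so P* = $50 and Q* = 74.
With the tax collected from consumers, demand (in seller-price terms) shifts: Qd = 124 − (P + 12).
New equilibrium: consumers pay $58, suppliers receive $46, Q = 66. (Wedge: Pb − Ps = 12.)
Per-unit burden: consumers $8, suppliers $4.
Consumers take the larger share because demand is less price-elastic here (demand slope 1 vs supply slope 2).
The less price-elastic side of the market bears the larger share of a per-unit tax.

Consumers bear the larger share: $8 per unit.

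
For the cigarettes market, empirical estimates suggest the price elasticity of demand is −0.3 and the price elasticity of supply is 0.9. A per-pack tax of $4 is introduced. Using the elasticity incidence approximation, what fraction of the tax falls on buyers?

Incidence ratio: buyers' share ≈ εs / (εs + |εd|) = 0.9 / (0.9 + 0.3) = 0.75.
Supply is the more elastic side, so buyers bear the larger share.

Buyers' share ≈ 0.75.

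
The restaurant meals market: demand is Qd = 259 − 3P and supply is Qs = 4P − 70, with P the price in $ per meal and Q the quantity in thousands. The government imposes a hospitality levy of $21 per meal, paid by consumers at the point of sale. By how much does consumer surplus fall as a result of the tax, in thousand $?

Before the tax: set 259 − 3P = 4P − 70 → P* = $47, Q* = 118.
With the tax collected from consumers, demand (in seller-price terms) shifts: Qd = 259 − 3(P + 21).
Solving gives Q = 82 with consumers paying $59 and sellers receiving $38 (the $21 wedge).
ΔCS is the trapezoid between Q = 82 and Q = 118 of height $12: ½ · (118 + 82) · 12 = $1200.

Consumer surplus falls by $1200 thousand.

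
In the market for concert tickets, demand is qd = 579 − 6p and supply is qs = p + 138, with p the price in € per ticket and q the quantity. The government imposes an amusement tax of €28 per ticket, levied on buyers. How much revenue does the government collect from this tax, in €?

Tax revenue = €4956.

Before the tax: set 579 − 6p = p + 138 → p* = €63, q* = 201.
With the tax collected from buyers, demand (in seller-price terms) shifts: qd = 579 − 6(p + 28).
New equilibrium: buyers pay €67, suppliers receive €39, q = 177. (Wedge: pb − ps = 28.)
Revenue = t · Q = 28 · 177 = €4956.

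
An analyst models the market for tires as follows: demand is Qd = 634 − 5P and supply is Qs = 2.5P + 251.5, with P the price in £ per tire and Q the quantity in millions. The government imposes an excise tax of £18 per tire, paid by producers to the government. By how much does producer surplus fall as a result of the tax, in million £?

Producer surplus falls by £4368 million.

Before the tax: set 634 − 5P = 2.5P + 251.5 → P* = £51, Q* = 379.
With the tax collected from producers, supply shifts: Qs = 2.5(P − 18) + 251.5.
New equilibrium: buyers pay £57, producers receive £39, Q = 349. (Wedge: Pb − Ps = 18.)
ΔPS is the trapezoid between Q = 349 and Q = 379 of height £12: ½ · (379 + 349) · 12 = £4368.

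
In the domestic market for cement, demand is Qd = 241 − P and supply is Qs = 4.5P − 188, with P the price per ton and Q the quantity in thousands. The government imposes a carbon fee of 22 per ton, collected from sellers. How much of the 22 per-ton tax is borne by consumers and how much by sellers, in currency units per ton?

Consumers bear 18 per ton; sellers bear 4 per ton.

Without the tax, 241 − P = 4.5P − 188 gives 5.5P = 429, so P* = 78 and Q* = 163.
With the tax collected from sellers, supply shifts: Qs = 4.5(P − 22) − 188.
New equilibrium: consumers pay 96, sellers receive 74, Q = 145. (Wedge: Pb − Ps = 22.)
Burden on consumers: 18; on sellers: 4. (They sum to 22.)
The less price-elastic side of the market bears the larger share of a per-unit tax.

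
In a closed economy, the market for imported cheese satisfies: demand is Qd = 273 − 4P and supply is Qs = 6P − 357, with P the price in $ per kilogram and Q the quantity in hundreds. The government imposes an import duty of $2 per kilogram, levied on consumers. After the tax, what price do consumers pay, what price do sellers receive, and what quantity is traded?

Before the tax: set 273 − 4P = 6P − 357 → P* = $63, Q* = 21.
With the tax collected from consumers, demand (in seller-price terms) shifts: Qd = 273 − 4(P + 2).
Solving gives Q = 16.2 with consumers paying $64.2 and sellers receiving $62.2 (the $2 wedge).

Consumers pay $64.2; sellers receive $62.2; quantity = 16.2.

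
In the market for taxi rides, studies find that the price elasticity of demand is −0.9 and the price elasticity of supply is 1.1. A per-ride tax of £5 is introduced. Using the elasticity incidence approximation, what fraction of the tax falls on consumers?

Consumers' share ≈ 0.55.

Incidence ratio: consumers' share ≈ εs / (εs + |εd|) = 1.1 / (1.1 + 0.9) = 0.55.
Supply is the more elastic side, so consumers bear the larger share.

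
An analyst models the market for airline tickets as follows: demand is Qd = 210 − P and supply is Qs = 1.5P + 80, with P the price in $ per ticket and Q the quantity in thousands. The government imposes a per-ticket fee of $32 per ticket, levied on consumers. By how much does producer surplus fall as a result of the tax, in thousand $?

Producer surplus falls by $1899.52 thousand.

Without the tax, 210 − P = 1.5P + 80 gives 2.5P = 130, so P* = $52 and Q* = 158.
With the tax collected from consumers, demand (in seller-price terms) shifts: Qd = 210 − (P + 32).
Solving gives Q = 138.8 with consumers paying $71.2 and producers receiving $39.2 (the $32 wedge).
ΔPS is the trapezoid between Q = 138.8 and Q = 158 of height $12.8: ½ · (158 + 138.8) · 12.8 = $1899.52.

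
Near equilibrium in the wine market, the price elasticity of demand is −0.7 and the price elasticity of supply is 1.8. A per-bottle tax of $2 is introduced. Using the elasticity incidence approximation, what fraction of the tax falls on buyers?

Buyers' share ≈ 0.72.

Incidence ratio: buyers' share ≈ εs / (εs + |εd|) = 1.8 / (1.8 + 0.7) = 0.72.
Supply is the more elastic side, so buyers bear the larger share.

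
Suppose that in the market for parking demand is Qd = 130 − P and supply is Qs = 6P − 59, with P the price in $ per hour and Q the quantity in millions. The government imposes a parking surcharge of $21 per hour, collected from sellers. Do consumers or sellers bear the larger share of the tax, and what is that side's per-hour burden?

Without the tax, 130 − P = 6P − 59 gives 7P = 189, so P* = $27 and Q* = 103.
With the tax collected from sellers, supply shifts: Qs = 6(P − 21) − 59.
New equilibrium: consumers pay $45, sellers receive $24, Q = 85. (Wedge: Pb − Ps = 21.)
Per-hour burden: consumers $18, sellers $3.
Consumers take the larger share because demand is less price-elastic here (demand slope 1 vs supply slope 6).

Consumers bear the larger share: $18 per hour.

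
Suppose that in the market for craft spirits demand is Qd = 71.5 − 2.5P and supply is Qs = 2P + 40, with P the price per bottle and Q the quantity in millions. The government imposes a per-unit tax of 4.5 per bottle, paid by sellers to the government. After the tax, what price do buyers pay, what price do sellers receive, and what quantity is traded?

Buyers pay 9; sellers receive 4.5; quantity = 49.

Before the tax: set 71.5 − 2.5P = 2P + 40 → P* = 7, Q* = 54.
With the tax collected from sellers, supply shifts: Qs = 2(P − 4.5) + 40.
New equilibrium: buyers pay 9, sellers receive 4.5, Q = 49. (Wedge: Pb − Ps = 4.5.)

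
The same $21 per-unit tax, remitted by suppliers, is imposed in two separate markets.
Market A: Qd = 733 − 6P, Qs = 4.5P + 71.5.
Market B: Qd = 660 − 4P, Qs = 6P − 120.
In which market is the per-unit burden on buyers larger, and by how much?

Market B, by $3.6.

Market A: pre-tax P* = $63, Q* = 355; post-tax Q = 301; per-unit burden on buyers = $9.
Market B: pre-tax P* = $78, Q* = 348; post-tax Q = 297.6; per-unit burden on buyers = $12.6.
Difference: $9 vs $12.6 → market B is larger by $3.6.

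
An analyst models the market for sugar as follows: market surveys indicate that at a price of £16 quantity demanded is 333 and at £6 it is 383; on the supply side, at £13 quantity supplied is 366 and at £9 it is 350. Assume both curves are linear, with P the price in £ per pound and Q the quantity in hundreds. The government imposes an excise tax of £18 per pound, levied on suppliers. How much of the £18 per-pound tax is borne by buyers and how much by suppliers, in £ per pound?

Buyers bear £8 per pound; suppliers bear £10 per pound.

Demand slope: (383 − 333)/(6 − 16) = -5, so Qd = 413 − 5P.
Supply slope: (350 − 366)/(9 − 13) = 4, so Qs = 4P + 314.
Before the tax: set 413 − 5P = 4P + 314 → P* = £11, Q* = 358.
With the tax collected from suppliers, supply shifts: Qs = 4(P − 18) + 314.
New equilibrium: buyers pay £19, suppliers receive £1, Q = 318. (Wedge: Pb − Ps = 18.)
Burden on buyers: £8; on suppliers: £10. (They sum to £18.)
The less price-elastic side of the market bears the larger share of a per-unit tax.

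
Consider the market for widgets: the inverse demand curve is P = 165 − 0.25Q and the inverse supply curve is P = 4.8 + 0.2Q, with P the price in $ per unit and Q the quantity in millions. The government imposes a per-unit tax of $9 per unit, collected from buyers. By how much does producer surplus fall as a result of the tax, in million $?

Inverting to Q(P) form: Qd = 660 − 4P; Qs = 5P − 24.
Before the tax: set 660 − 4P = 5P − 24 → P* = $76, Q* = 356.
With the tax collected from buyers, demand (in seller-price terms) shifts: Qd = 660 − 4(P + 9).
New equilibrium: buyers pay $81, sellers receive $72, Q = 336. (Wedge: Pb − Ps = 9.)
ΔPS is the trapezoid between Q = 336 and Q = 356 of height $4: ½ · (356 + 336) · 4 = $1384.

Producer surplus falls by $1384 million.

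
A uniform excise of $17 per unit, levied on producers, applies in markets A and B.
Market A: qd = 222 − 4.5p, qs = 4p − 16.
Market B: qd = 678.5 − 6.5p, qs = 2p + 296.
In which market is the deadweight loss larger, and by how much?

Market A: pre-tax p* = $28, q* = 96; post-tax q = 60; deadweight loss = $306.
Market B: pre-tax p* = $45, q* = 386; post-tax q = 360; deadweight loss = $221.
Difference: $306 vs $221 → market A is larger by $85.

Market A, by $85.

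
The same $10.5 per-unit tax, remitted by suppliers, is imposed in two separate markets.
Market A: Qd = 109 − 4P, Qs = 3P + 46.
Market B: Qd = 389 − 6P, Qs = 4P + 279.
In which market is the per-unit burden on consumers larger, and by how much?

Market A: pre-tax P* = $9, Q* = 73; post-tax Q = 55; per-unit burden on consumers = $4.5.
Market B: pre-tax P* = $11, Q* = 323; post-tax Q = 297.8; per-unit burden on consumers = $4.2.
Difference: $4.5 vs $4.2 → market A is larger by $0.3.

Market A, by $0.3.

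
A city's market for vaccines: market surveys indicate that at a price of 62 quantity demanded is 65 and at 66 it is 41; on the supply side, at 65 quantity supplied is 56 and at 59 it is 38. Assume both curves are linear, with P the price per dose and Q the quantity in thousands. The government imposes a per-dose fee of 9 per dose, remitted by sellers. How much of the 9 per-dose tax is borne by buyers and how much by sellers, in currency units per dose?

Buyers bear 3 per dose; sellers bear 6 per dose.

Demand slope: (41 − 65)/(66 − 62) = -6, so Qd = 437 − 6P.
Supply slope: (38 − 56)/(59 − 65) = 3, so Qs = 3P − 139.
Before the tax: set 437 − 6P = 3P − 139 → P* = 64, Q* = 53.
With the tax collected from sellers, supply shifts: Qs = 3(P − 9) − 139.
Solving gives Q = 35 with buyers paying 67 and sellers receiving 58 (the 9 wedge).
Burden on buyers: 3; on sellers: 6. (They sum to 9.)
The less price-elastic side of the market bears the larger share of a per-unit tax.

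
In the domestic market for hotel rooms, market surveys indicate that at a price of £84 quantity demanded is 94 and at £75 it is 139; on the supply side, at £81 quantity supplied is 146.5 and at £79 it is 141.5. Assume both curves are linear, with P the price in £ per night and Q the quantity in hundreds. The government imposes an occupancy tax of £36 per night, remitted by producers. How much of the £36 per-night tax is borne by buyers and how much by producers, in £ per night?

Buyers bear £12 per night; producers bear £24 per night.

Demand slope: (139 − 94)/(75 − 84) = -5, so Qd = 514 − 5P.
Supply slope: (141.5 − 146.5)/(79 − 81) = 2.5, so Qs = 2.5P − 56.
Before the tax: set 514 − 5P = 2.5P − 56 → P* = £76, Q* = 134.
With the tax collected from producers, supply shifts: Qs = 2.5(P − 36) − 56.
New equilibrium: buyers pay £88, producers receive £52, Q = 74. (Wedge: Pb − Ps = 36.)
Burden on buyers: £12; on producers: £24. (They sum to £36.)
The less price-elastic side of the market bears the larger share of a per-unit tax.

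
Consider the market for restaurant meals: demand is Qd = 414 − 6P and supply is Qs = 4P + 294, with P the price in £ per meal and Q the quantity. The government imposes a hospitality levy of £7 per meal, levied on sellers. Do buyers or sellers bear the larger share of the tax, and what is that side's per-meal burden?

Before the tax: set 414 − 6P = 4P + 294 → P* = £12, Q* = 342.
With the tax collected from sellers, supply shifts: Qs = 4(P − 7) + 294.
New equilibrium: buyers pay £14.8, sellers receive £7.8, Q = 325.2. (Wedge: Pb − Ps = 7.)
Per-meal burden: buyers £2.8, sellers £4.2.
Sellers take the larger share because supply is less price-elastic here (demand slope 6 vs supply slope 4).

Sellers bear the larger share: £4.2 per meal.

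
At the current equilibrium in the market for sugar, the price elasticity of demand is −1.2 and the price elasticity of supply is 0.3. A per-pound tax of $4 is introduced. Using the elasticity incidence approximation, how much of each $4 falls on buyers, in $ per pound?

Buyers bear ≈ $0.8 per pound.

Incidence ratio: buyers' share ≈ εs / (εs + |εd|) = 0.3 / (0.3 + 1.2) = 0.2.
So buyers bear ≈ 0.2 × $4 = $0.8; suppliers bear $3.2.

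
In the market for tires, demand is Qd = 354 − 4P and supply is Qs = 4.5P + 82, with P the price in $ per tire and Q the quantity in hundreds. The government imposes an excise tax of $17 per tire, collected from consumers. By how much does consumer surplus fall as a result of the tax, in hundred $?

Consumer surplus falls by $1872 hundred.

Before the tax: set 354 − 4P = 4.5P + 82 → P* = $32, Q* = 226.
With the tax collected from consumers, demand (in seller-price terms) shifts: Qd = 354 − 4(P + 17).
Solving gives Q = 190 with consumers paying $41 and producers receiving $24 (the $17 wedge).
ΔCS is the trapezoid between Q = 190 and Q = 226 of height $9: ½ · (226 + 190) · 9 = $1872.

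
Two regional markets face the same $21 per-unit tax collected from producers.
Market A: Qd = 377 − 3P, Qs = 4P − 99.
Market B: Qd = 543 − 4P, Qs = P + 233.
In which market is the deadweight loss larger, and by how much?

Market A: pre-tax P* = $68, Q* = 173; post-tax Q = 137; deadweight loss = $378.
Market B: pre-tax P* = $62, Q* = 295; post-tax Q = 278.2; deadweight loss = $176.4.
Difference: $378 vs $176.4 → market A is larger by $201.6.

Market A, by $201.6.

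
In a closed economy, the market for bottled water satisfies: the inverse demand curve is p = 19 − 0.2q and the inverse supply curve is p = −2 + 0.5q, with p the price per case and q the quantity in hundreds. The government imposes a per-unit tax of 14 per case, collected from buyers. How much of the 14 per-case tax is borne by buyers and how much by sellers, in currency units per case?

Buyers bear 4 per case; sellers bear 10 per case.

Inverting to q(p) form: qd = 95 − 5p; qs = 2p + 4.
Without the tax, 95 − 5p = 2p + 4 gives 7p = 91, so p* = 13 and q* = 30.
With the tax collected from buyers, demand (in seller-price terms) shifts: qd = 95 − 5(p + 14).
New equilibrium: buyers pay 17, sellers receive 3, q = 10. (Wedge: pb − ps = 14.)
Burden on buyers: 4; on sellers: 10. (They sum to 14.)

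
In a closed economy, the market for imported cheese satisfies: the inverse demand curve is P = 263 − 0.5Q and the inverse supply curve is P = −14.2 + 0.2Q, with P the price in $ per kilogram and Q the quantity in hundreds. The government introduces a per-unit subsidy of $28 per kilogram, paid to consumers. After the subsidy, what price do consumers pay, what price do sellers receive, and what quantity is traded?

Inverting to Q(P) form: Qd = 526 − 2P; Qs = 5P + 71.
Before the subsidy: set 526 − 2P = 5P + 71 → P* = $65, Q* = 396.
With a per-unit subsidy paid to consumers, each effectively pays P − 28, so demand becomes Qd = 526 − 2(P − 28).
Solving gives Q = 436 with consumers paying $45 and sellers receiving $73 (the $28 wedge).

Consumers pay $45; sellers receive $73; quantity = 436.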